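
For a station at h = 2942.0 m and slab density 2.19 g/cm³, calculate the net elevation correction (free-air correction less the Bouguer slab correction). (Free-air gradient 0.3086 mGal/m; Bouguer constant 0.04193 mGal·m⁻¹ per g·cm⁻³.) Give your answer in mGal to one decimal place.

Combined gradient = 0.3086 − 0.04193 × 2.19 = 0.2167733 mGal/m
Combined elevation correction = 0.2167733 × 2942.0 = 637.7 mGal

637.7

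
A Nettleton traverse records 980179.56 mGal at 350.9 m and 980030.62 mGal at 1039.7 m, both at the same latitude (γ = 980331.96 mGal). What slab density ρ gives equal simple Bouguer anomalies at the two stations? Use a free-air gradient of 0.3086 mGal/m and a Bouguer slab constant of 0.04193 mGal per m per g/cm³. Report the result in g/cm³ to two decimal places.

Δg_obs = 980030.62 − 980179.56 = -148.94 mGal over Δh = 1039.7 − 350.9 = 688.8 m
Equal Bouguer anomalies ⇒ Δg_obs + (0.3086 − 0.04193ρ)·Δh = 0
0.3086 − 0.04193ρ = −Δg_obs/Δh = 0.21623
ρ = (0.3086 − 0.21623) / 0.04193 = 2.20 g/cm³

2.20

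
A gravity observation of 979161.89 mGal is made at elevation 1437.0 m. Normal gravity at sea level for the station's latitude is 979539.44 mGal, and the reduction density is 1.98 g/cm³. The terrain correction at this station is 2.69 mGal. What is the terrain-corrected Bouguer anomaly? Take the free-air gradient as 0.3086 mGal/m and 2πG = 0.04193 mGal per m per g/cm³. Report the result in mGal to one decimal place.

Free-air correction = 0.3086 × 1437.0 = 443.46 mGal
Free-air anomaly = 979161.89 − 979539.44 + (443.46) = 65.91 mGal
Bouguer slab correction = 0.04193 × 1.98 × 1437.0 = 119.30 mGal
Simple Bouguer anomaly = 65.91 − (119.30) = -53.39 mGal
Complete Bouguer anomaly = -53.39 + 2.69 = -50.70 mGal

-50.7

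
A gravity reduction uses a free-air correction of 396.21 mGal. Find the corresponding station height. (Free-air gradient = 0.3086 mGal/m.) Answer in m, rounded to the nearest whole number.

h = 396.21 / 0.3086 = 1283.90 m

1284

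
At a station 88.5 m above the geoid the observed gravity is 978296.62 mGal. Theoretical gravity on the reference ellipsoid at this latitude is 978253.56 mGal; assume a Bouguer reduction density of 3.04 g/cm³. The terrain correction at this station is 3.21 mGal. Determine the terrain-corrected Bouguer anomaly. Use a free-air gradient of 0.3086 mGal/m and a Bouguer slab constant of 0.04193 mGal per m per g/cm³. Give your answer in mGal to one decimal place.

62.3

Free-air correction = 0.3086 × 88.5 = 27.31 mGal
Free-air anomaly = 978296.62 − 978253.56 + (27.31) = 70.37 mGal
Bouguer slab correction = 0.04193 × 3.04 × 88.5 = 11.28 mGal
Simple Bouguer anomaly = 70.37 − (11.28) = 59.09 mGal
Complete Bouguer anomaly = 59.09 + 3.21 = 62.30 mGal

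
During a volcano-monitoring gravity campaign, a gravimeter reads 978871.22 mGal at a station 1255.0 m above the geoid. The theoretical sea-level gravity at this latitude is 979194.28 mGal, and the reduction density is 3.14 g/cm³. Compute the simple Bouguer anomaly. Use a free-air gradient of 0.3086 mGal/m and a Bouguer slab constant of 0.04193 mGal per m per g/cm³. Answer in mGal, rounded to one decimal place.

-101.0

Free-air correction = 0.3086 × 1255.0 = 387.29 mGal
Free-air anomaly = 978871.22 − 979194.28 + (387.29) = 64.23 mGal
Bouguer slab correction = 0.04193 × 3.14 × 1255.0 = 165.23 mGal
Simple Bouguer anomaly = 64.23 − (165.23) = -101.00 mGal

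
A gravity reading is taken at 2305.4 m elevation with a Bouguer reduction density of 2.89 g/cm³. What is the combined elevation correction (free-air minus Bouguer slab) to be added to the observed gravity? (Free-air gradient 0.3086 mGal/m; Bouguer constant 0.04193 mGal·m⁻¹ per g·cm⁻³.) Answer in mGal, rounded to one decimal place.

Combined gradient = 0.3086 − 0.04193 × 2.89 = 0.1874223 mGal/m
Combined elevation correction = 0.1874223 × 2305.4 = 432.1 mGal

432.1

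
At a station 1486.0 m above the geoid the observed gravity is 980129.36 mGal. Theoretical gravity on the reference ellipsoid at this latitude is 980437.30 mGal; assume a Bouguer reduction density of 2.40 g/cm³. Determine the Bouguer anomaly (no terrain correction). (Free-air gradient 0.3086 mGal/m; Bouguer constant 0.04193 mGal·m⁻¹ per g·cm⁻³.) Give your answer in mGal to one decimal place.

Free-air correction = 0.3086 × 1486.0 = 458.58 mGal
Free-air anomaly = 980129.36 − 980437.30 + (458.58) = 150.64 mGal
Bouguer slab correction = 0.04193 × 2.40 × 1486.0 = 149.54 mGal
Simple Bouguer anomaly = 150.64 − (149.54) = 1.10 mGal

1.1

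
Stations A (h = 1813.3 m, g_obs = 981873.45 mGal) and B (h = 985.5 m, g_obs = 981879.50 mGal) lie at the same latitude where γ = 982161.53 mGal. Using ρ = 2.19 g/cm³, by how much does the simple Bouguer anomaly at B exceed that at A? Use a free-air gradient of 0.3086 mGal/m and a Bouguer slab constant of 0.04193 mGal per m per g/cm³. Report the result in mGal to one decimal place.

Δg_SB(A) = 981873.45 − 982161.53 + 0.3086×1813.3 − 0.04193×2.19×1813.3 = 105.00 mGal
Δg_SB(B) = 981879.50 − 982161.53 + 0.3086×985.5 − 0.04193×2.19×985.5 = -68.40 mGal
Difference = -68.40 − (105.00) = -173.40 mGal

-173.4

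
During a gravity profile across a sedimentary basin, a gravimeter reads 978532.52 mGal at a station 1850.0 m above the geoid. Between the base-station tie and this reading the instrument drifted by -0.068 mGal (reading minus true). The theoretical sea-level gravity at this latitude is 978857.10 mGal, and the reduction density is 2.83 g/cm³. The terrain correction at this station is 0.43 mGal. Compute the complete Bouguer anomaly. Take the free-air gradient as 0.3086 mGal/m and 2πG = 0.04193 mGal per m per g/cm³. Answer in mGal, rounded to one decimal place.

27.3

Drift-corrected reading = 978532.52 − (-0.068) = 978532.588 mGal
Free-air correction = 0.3086 × 1850.0 = 570.91 mGal
Free-air anomaly = 978532.588 − 978857.10 + (570.91) = 246.398 mGal
Bouguer slab correction = 0.04193 × 2.83 × 1850.0 = 219.52 mGal
Simple Bouguer anomaly = 246.398 − (219.52) = 26.878 mGal
Complete Bouguer anomaly = 26.878 + 0.43 = 27.308 mGal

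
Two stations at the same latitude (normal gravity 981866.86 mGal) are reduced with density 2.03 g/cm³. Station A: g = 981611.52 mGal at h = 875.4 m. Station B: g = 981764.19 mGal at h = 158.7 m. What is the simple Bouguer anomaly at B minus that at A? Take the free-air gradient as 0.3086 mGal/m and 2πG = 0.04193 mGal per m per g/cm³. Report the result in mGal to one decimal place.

-7.5

Δg_SB(A) = 981611.52 − 981866.86 + 0.3086×875.4 − 0.04193×2.03×875.4 = -59.70 mGal
Δg_SB(B) = 981764.19 − 981866.86 + 0.3086×158.7 − 0.04193×2.03×158.7 = -67.20 mGal
Difference = -67.20 − (-59.70) = -7.50 mGal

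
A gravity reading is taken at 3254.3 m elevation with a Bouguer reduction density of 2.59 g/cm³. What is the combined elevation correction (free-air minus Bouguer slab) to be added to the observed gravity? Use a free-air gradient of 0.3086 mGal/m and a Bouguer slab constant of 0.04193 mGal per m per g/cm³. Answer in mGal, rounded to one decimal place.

Combined gradient = 0.3086 − 0.04193 × 2.59 = 0.2000013 mGal/m
Combined elevation correction = 0.2000013 × 3254.3 = 650.9 mGal

650.9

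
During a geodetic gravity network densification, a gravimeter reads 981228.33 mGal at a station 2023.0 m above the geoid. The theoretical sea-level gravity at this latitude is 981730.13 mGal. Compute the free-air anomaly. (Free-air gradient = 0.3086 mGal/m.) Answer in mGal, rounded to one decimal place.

122.5

Free-air correction = 0.3086 × 2023.0 = 624.30 mGal
Free-air anomaly = 981228.33 − 981730.13 + (624.30) = 122.50 mGal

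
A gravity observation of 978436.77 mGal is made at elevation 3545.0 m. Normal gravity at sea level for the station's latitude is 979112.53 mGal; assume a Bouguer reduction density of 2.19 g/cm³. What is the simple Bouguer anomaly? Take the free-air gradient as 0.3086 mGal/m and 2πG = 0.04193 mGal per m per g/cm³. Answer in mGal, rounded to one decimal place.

Free-air correction = 0.3086 × 3545.0 = 1093.99 mGal
Free-air anomaly = 978436.77 − 979112.53 + (1093.99) = 418.23 mGal
Bouguer slab correction = 0.04193 × 2.19 × 3545.0 = 325.53 mGal
Simple Bouguer anomaly = 418.23 − (325.53) = 92.70 mGal

92.7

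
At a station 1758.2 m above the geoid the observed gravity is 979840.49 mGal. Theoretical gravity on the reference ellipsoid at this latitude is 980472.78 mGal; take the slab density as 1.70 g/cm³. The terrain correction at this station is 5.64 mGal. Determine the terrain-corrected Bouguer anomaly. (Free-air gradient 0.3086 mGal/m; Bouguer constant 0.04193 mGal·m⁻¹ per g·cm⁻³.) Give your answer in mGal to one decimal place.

Free-air correction = 0.3086 × 1758.2 = 542.58 mGal
Free-air anomaly = 979840.49 − 980472.78 + (542.58) = -89.71 mGal
Bouguer slab correction = 0.04193 × 1.70 × 1758.2 = 125.33 mGal
Simple Bouguer anomaly = -89.71 − (125.33) = -215.04 mGal
Complete Bouguer anomaly = -215.04 + 5.64 = -209.40 mGal

-209.4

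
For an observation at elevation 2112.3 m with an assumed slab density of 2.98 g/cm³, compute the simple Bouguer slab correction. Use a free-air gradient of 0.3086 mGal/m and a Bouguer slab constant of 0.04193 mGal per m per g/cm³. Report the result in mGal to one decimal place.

Bouguer slab correction = 0.04193 × 2.98 × 2112.3 = 263.9 mGal

263.9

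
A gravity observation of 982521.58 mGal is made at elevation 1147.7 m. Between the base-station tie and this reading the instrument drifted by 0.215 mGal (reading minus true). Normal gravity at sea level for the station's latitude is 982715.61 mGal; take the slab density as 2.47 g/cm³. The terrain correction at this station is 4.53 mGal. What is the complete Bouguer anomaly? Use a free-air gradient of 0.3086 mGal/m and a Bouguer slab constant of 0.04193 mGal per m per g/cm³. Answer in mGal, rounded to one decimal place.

Drift-corrected reading = 982521.58 − (0.215) = 982521.365 mGal
Free-air correction = 0.3086 × 1147.7 = 354.18 mGal
Free-air anomaly = 982521.365 − 982715.61 + (354.18) = 159.935 mGal
Bouguer slab correction = 0.04193 × 2.47 × 1147.7 = 118.86 mGal
Simple Bouguer anomaly = 159.935 − (118.86) = 41.075 mGal
Complete Bouguer anomaly = 41.075 + 4.53 = 45.605 mGal

45.6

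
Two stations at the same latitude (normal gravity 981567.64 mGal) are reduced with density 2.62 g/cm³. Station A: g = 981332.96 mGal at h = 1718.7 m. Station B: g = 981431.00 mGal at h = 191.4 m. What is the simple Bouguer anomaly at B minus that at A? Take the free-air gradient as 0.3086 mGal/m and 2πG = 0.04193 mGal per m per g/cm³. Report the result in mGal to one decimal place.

Δg_SB(A) = 981332.96 − 981567.64 + 0.3086×1718.7 − 0.04193×2.62×1718.7 = 106.90 mGal
Δg_SB(B) = 981431.00 − 981567.64 + 0.3086×191.4 − 0.04193×2.62×191.4 = -98.60 mGal
Difference = -98.60 − (106.90) = -205.50 mGal

-205.5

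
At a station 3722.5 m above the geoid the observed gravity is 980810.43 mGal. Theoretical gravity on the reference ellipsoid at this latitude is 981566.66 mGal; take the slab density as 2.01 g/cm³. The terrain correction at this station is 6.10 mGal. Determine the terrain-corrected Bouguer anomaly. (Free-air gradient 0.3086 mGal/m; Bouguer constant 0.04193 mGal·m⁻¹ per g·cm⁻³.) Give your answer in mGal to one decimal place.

Free-air correction = 0.3086 × 3722.5 = 1148.76 mGal
Free-air anomaly = 980810.43 − 981566.66 + (1148.76) = 392.53 mGal
Bouguer slab correction = 0.04193 × 2.01 × 3722.5 = 313.73 mGal
Simple Bouguer anomaly = 392.53 − (313.73) = 78.80 mGal
Complete Bouguer anomaly = 78.80 + 6.10 = 84.90 mGal

84.9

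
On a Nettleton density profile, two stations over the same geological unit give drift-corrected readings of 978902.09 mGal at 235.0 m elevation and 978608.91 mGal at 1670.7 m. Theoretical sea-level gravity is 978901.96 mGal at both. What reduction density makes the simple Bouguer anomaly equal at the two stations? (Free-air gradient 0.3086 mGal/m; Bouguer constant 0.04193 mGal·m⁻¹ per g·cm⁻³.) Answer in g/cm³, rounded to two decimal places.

Δg_obs = 978608.91 − 978902.09 = -293.18 mGal over Δh = 1670.7 − 235.0 = 1435.7 m
Equal Bouguer anomalies ⇒ Δg_obs + (0.3086 − 0.04193ρ)·Δh = 0
0.3086 − 0.04193ρ = −Δg_obs/Δh = 0.20421
ρ = (0.3086 − 0.20421) / 0.04193 = 2.49 g/cm³

2.49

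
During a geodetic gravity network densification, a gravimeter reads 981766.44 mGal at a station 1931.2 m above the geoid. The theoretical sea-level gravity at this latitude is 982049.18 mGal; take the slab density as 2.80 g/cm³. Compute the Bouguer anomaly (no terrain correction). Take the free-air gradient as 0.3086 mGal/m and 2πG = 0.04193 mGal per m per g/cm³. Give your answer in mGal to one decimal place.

Free-air correction = 0.3086 × 1931.2 = 595.97 mGal
Free-air anomaly = 981766.44 − 982049.18 + (595.97) = 313.23 mGal
Bouguer slab correction = 0.04193 × 2.80 × 1931.2 = 226.73 mGal
Simple Bouguer anomaly = 313.23 − (226.73) = 86.50 mGal

86.5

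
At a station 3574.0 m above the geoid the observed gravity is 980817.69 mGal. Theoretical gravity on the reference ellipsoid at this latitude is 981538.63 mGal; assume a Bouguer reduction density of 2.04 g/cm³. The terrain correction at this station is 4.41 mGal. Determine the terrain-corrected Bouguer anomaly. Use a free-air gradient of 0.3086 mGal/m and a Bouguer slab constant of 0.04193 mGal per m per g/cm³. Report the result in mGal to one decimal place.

Free-air correction = 0.3086 × 3574.0 = 1102.94 mGal
Free-air anomaly = 980817.69 − 981538.63 + (1102.94) = 382.00 mGal
Bouguer slab correction = 0.04193 × 2.04 × 3574.0 = 305.71 mGal
Simple Bouguer anomaly = 382.00 − (305.71) = 76.29 mGal
Complete Bouguer anomaly = 76.29 + 4.41 = 80.70 mGal

80.7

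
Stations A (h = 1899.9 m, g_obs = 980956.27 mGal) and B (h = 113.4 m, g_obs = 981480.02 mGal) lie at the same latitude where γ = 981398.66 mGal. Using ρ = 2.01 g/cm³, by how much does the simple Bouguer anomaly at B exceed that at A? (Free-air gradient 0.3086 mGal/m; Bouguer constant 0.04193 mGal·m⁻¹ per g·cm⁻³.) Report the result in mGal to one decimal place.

Δg_SB(A) = 980956.27 − 981398.66 + 0.3086×1899.9 − 0.04193×2.01×1899.9 = -16.20 mGal
Δg_SB(B) = 981480.02 − 981398.66 + 0.3086×113.4 − 0.04193×2.01×113.4 = 106.80 mGal
Difference = 106.80 − (-16.20) = 123.00 mGal

123.0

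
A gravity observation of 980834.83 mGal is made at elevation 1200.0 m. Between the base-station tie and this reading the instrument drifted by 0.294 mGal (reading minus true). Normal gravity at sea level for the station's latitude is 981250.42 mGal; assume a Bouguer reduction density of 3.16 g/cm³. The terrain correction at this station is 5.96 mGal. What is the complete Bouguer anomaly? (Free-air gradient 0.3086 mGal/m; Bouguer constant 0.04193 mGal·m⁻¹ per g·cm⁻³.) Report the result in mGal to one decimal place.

-198.6

Drift-corrected reading = 980834.83 − (0.294) = 980834.536 mGal
Free-air correction = 0.3086 × 1200.0 = 370.32 mGal
Free-air anomaly = 980834.536 − 981250.42 + (370.32) = -45.564 mGal
Bouguer slab correction = 0.04193 × 3.16 × 1200.0 = 159.00 mGal
Simple Bouguer anomaly = -45.564 − (159.00) = -204.564 mGal
Complete Bouguer anomaly = -204.564 + 5.96 = -198.604 mGal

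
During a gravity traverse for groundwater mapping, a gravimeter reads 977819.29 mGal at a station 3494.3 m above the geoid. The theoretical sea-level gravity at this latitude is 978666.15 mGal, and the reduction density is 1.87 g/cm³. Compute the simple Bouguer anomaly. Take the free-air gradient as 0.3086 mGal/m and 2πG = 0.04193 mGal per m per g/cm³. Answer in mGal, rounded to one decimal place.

-42.5

Free-air correction = 0.3086 × 3494.3 = 1078.34 mGal
Free-air anomaly = 977819.29 − 978666.15 + (1078.34) = 231.48 mGal
Bouguer slab correction = 0.04193 × 1.87 × 3494.3 = 273.98 mGal
Simple Bouguer anomaly = 231.48 − (273.98) = -42.50 mGal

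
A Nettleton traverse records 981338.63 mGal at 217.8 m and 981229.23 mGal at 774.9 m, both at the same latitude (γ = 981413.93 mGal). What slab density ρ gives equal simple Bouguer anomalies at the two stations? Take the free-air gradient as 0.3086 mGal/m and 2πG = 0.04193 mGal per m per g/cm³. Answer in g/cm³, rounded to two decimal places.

2.68

Δg_obs = 981229.23 − 981338.63 = -109.40 mGal over Δh = 774.9 − 217.8 = 557.1 m
Equal Bouguer anomalies ⇒ Δg_obs + (0.3086 − 0.04193ρ)·Δh = 0
0.3086 − 0.04193ρ = −Δg_obs/Δh = 0.19637
ρ = (0.3086 − 0.19637) / 0.04193 = 2.68 g/cm³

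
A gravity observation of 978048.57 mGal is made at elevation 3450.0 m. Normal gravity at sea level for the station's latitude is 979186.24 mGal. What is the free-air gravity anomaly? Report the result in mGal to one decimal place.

Free-air correction = 0.3086 × 3450.0 = 1064.67 mGal
Free-air anomaly = 978048.57 − 979186.24 + (1064.67) = -73.00 mGal

-73.0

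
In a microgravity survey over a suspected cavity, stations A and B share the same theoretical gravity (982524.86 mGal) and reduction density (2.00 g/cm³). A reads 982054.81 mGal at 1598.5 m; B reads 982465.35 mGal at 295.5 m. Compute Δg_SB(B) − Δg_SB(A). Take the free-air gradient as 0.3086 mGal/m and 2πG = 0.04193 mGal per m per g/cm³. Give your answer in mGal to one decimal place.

Δg_SB(A) = 982054.81 − 982524.86 + 0.3086×1598.5 − 0.04193×2.00×1598.5 = -110.80 mGal
Δg_SB(B) = 982465.35 − 982524.86 + 0.3086×295.5 − 0.04193×2.00×295.5 = 6.90 mGal
Difference = 6.90 − (-110.80) = 117.70 mGal

117.7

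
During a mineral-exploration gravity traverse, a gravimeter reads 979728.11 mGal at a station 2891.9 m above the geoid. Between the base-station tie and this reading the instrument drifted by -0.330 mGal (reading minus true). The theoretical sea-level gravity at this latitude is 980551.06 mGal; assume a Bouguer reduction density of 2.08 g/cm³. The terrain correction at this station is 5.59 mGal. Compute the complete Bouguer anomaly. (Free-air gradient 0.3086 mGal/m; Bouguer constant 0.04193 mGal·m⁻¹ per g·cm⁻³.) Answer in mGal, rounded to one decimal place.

Drift-corrected reading = 979728.11 − (-0.330) = 979728.440 mGal
Free-air correction = 0.3086 × 2891.9 = 892.44 mGal
Free-air anomaly = 979728.440 − 980551.06 + (892.44) = 69.820 mGal
Bouguer slab correction = 0.04193 × 2.08 × 2891.9 = 252.22 mGal
Simple Bouguer anomaly = 69.820 − (252.22) = -182.400 mGal
Complete Bouguer anomaly = -182.400 + 5.59 = -176.810 mGal

-176.8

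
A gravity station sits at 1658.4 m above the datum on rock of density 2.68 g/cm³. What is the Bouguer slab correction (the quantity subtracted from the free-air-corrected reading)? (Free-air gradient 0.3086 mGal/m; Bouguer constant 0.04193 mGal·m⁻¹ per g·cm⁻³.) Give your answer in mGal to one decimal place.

Bouguer slab correction = 0.04193 × 2.68 × 1658.4 = 186.4 mGal

186.4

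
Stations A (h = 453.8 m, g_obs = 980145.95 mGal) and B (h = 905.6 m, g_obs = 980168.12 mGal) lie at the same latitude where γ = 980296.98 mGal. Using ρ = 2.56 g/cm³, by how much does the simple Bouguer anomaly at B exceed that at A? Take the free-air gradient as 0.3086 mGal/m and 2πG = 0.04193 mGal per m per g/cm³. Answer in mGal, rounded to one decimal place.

113.1

Δg_SB(A) = 980145.95 − 980296.98 + 0.3086×453.8 − 0.04193×2.56×453.8 = -59.70 mGal
Δg_SB(B) = 980168.12 − 980296.98 + 0.3086×905.6 − 0.04193×2.56×905.6 = 53.40 mGal
Difference = 53.40 − (-59.70) = 113.10 mGal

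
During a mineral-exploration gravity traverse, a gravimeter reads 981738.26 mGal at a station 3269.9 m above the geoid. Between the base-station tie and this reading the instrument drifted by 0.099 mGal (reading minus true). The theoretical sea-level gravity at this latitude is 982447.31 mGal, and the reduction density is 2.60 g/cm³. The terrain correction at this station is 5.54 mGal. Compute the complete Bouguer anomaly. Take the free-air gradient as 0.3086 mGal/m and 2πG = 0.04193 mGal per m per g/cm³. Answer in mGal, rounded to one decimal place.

Drift-corrected reading = 981738.26 − (0.099) = 981738.161 mGal
Free-air correction = 0.3086 × 3269.9 = 1009.09 mGal
Free-air anomaly = 981738.161 − 982447.31 + (1009.09) = 299.941 mGal
Bouguer slab correction = 0.04193 × 2.60 × 3269.9 = 356.48 mGal
Simple Bouguer anomaly = 299.941 − (356.48) = -56.539 mGal
Complete Bouguer anomaly = -56.539 + 5.54 = -50.999 mGal

-51.0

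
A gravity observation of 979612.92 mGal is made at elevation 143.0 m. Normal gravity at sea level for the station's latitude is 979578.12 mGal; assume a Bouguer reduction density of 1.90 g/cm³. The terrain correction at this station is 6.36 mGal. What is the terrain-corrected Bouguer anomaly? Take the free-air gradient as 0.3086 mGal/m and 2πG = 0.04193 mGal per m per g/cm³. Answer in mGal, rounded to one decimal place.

Free-air correction = 0.3086 × 143.0 = 44.13 mGal
Free-air anomaly = 979612.92 − 979578.12 + (44.13) = 78.93 mGal
Bouguer slab correction = 0.04193 × 1.90 × 143.0 = 11.39 mGal
Simple Bouguer anomaly = 78.93 − (11.39) = 67.54 mGal
Complete Bouguer anomaly = 67.54 + 6.36 = 73.90 mGal

73.9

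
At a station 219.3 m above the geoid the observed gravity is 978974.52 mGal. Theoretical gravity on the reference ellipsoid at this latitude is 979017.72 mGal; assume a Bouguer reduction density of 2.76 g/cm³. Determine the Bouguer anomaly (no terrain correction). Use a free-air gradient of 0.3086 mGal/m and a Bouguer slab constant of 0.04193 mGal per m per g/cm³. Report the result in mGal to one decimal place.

-0.9

Free-air correction = 0.3086 × 219.3 = 67.68 mGal
Free-air anomaly = 978974.52 − 979017.72 + (67.68) = 24.48 mGal
Bouguer slab correction = 0.04193 × 2.76 × 219.3 = 25.38 mGal
Simple Bouguer anomaly = 24.48 − (25.38) = -0.90 mGal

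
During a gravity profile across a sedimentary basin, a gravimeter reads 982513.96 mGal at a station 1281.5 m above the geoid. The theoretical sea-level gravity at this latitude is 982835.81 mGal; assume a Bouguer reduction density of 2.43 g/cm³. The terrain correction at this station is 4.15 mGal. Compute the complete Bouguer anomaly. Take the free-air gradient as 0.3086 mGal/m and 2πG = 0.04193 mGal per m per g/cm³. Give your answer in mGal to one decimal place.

-52.8

Free-air correction = 0.3086 × 1281.5 = 395.47 mGal
Free-air anomaly = 982513.96 − 982835.81 + (395.47) = 73.62 mGal
Bouguer slab correction = 0.04193 × 2.43 × 1281.5 = 130.57 mGal
Simple Bouguer anomaly = 73.62 − (130.57) = -56.95 mGal
Complete Bouguer anomaly = -56.95 + 4.15 = -52.80 mGal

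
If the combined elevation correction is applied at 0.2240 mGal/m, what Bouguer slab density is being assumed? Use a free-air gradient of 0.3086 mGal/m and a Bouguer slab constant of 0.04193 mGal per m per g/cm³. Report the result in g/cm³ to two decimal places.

0.2240 = 0.3086 − 0.04193 × ρ
ρ = (0.3086 − 0.2240) / 0.04193 = 2.02 g/cm³

2.02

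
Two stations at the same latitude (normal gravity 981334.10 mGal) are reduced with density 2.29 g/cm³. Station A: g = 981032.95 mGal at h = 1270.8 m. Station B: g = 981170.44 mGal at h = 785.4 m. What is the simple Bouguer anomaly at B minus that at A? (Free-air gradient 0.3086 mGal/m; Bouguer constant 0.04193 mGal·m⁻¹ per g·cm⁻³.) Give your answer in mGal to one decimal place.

Δg_SB(A) = 981032.95 − 981334.10 + 0.3086×1270.8 − 0.04193×2.29×1270.8 = -31.00 mGal
Δg_SB(B) = 981170.44 − 981334.10 + 0.3086×785.4 − 0.04193×2.29×785.4 = 3.30 mGal
Difference = 3.30 − (-31.00) = 34.30 mGal

34.3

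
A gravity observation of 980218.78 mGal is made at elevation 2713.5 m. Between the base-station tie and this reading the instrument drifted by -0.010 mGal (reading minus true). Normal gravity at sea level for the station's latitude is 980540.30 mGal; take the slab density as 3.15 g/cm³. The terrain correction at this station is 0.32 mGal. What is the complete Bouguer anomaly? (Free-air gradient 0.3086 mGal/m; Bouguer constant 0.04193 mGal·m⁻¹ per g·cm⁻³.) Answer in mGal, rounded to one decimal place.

157.8

Drift-corrected reading = 980218.78 − (-0.010) = 980218.790 mGal
Free-air correction = 0.3086 × 2713.5 = 837.39 mGal
Free-air anomaly = 980218.790 − 980540.30 + (837.39) = 515.880 mGal
Bouguer slab correction = 0.04193 × 3.15 × 2713.5 = 358.40 mGal
Simple Bouguer anomaly = 515.880 − (358.40) = 157.480 mGal
Complete Bouguer anomaly = 157.480 + 0.32 = 157.800 mGal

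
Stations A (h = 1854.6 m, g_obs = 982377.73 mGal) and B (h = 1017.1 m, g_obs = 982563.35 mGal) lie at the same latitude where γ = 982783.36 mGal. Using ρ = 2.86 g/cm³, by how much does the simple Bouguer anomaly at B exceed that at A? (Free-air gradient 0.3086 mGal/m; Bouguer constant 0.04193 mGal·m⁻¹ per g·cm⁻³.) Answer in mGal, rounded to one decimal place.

27.6

Δg_SB(A) = 982377.73 − 982783.36 + 0.3086×1854.6 − 0.04193×2.86×1854.6 = -55.70 mGal
Δg_SB(B) = 982563.35 − 982783.36 + 0.3086×1017.1 − 0.04193×2.86×1017.1 = -28.10 mGal
Difference = -28.10 − (-55.70) = 27.60 mGal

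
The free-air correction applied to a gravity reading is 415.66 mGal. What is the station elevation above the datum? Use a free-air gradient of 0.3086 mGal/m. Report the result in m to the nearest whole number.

1347

h = 415.66 / 0.3086 = 1346.92 m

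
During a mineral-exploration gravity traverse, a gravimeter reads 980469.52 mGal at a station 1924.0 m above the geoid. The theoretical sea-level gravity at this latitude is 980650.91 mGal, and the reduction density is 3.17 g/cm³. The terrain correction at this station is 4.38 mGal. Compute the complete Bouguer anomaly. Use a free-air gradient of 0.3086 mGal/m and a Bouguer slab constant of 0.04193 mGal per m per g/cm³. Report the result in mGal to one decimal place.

Free-air correction = 0.3086 × 1924.0 = 593.75 mGal
Free-air anomaly = 980469.52 − 980650.91 + (593.75) = 412.36 mGal
Bouguer slab correction = 0.04193 × 3.17 × 1924.0 = 255.73 mGal
Simple Bouguer anomaly = 412.36 − (255.73) = 156.63 mGal
Complete Bouguer anomaly = 156.63 + 4.38 = 161.01 mGal

161.0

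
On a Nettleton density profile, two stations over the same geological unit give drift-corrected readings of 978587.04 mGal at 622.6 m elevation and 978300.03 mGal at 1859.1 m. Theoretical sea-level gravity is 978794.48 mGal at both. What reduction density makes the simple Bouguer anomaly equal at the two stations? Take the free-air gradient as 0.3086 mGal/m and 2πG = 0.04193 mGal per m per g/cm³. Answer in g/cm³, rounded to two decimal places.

Δg_obs = 978300.03 − 978587.04 = -287.01 mGal over Δh = 1859.1 − 622.6 = 1236.5 m
Equal Bouguer anomalies ⇒ Δg_obs + (0.3086 − 0.04193ρ)·Δh = 0
0.3086 − 0.04193ρ = −Δg_obs/Δh = 0.23211
ρ = (0.3086 − 0.23211) / 0.04193 = 1.82 g/cm³

1.82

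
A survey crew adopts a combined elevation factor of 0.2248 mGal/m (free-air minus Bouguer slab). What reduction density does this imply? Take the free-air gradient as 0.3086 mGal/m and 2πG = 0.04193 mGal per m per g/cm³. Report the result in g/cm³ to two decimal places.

2.00

0.2248 = 0.3086 − 0.04193 × ρ
ρ = (0.3086 − 0.2248) / 0.04193 = 2.00 g/cm³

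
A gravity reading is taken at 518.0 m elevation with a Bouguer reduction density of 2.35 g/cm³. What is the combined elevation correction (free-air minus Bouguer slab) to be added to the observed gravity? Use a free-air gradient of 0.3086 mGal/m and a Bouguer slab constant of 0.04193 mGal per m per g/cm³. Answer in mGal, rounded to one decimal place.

108.8

Combined gradient = 0.3086 − 0.04193 × 2.35 = 0.2100645 mGal/m
Combined elevation correction = 0.2100645 × 518.0 = 108.8 mGal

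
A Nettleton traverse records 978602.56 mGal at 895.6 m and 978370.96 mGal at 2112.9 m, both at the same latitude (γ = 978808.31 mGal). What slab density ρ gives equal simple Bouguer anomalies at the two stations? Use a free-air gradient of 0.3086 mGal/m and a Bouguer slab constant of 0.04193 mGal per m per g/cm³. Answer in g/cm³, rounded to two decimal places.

Δg_obs = 978370.96 − 978602.56 = -231.60 mGal over Δh = 2112.9 − 895.6 = 1217.3 m
Equal Bouguer anomalies ⇒ Δg_obs + (0.3086 − 0.04193ρ)·Δh = 0
0.3086 − 0.04193ρ = −Δg_obs/Δh = 0.19026
ρ = (0.3086 − 0.19026) / 0.04193 = 2.82 g/cm³

2.82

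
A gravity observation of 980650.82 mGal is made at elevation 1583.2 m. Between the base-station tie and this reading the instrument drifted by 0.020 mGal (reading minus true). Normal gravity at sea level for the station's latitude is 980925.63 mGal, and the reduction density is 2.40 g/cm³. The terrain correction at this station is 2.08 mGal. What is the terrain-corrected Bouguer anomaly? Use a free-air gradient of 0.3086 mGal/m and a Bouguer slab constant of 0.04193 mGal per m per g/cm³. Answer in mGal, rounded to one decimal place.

Drift-corrected reading = 980650.82 − (0.020) = 980650.800 mGal
Free-air correction = 0.3086 × 1583.2 = 488.58 mGal
Free-air anomaly = 980650.800 − 980925.63 + (488.58) = 213.750 mGal
Bouguer slab correction = 0.04193 × 2.40 × 1583.2 = 159.32 mGal
Simple Bouguer anomaly = 213.750 − (159.32) = 54.430 mGal
Complete Bouguer anomaly = 54.430 + 2.08 = 56.510 mGal

56.5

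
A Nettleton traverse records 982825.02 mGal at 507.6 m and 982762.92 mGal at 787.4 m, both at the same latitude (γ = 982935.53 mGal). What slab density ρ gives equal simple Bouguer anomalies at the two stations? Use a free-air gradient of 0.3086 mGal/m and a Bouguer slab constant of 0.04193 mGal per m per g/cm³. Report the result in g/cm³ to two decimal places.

2.07

Δg_obs = 982762.92 − 982825.02 = -62.10 mGal over Δh = 787.4 − 507.6 = 279.8 m
Equal Bouguer anomalies ⇒ Δg_obs + (0.3086 − 0.04193ρ)·Δh = 0
0.3086 − 0.04193ρ = −Δg_obs/Δh = 0.22194
ρ = (0.3086 − 0.22194) / 0.04193 = 2.07 g/cm³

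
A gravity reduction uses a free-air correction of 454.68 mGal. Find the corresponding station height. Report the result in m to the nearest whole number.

1473

h = 454.68 / 0.3086 = 1473.36 m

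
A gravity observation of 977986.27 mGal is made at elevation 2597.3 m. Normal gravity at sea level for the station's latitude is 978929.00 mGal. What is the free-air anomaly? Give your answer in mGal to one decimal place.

-141.2

Free-air correction = 0.3086 × 2597.3 = 801.53 mGal
Free-air anomaly = 977986.27 − 978929.00 + (801.53) = -141.20 mGal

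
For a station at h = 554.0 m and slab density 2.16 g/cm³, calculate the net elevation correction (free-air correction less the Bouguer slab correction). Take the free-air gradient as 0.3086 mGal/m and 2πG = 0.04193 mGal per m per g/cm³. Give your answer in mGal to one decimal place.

120.8

Combined gradient = 0.3086 − 0.04193 × 2.16 = 0.2180312 mGal/m
Combined elevation correction = 0.2180312 × 554.0 = 120.8 mGal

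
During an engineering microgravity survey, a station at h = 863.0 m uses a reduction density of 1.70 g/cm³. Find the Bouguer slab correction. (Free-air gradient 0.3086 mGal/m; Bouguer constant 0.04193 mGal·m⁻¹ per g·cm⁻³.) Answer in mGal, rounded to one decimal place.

Bouguer slab correction = 0.04193 × 1.70 × 863.0 = 61.5 mGal

61.5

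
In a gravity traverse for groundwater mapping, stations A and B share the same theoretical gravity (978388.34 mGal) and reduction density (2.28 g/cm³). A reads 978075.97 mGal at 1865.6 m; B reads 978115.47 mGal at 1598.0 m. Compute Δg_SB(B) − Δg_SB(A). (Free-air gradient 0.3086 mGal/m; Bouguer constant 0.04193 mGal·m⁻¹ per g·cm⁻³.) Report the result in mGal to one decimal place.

-17.5

Δg_SB(A) = 978075.97 − 978388.34 + 0.3086×1865.6 − 0.04193×2.28×1865.6 = 85.00 mGal
Δg_SB(B) = 978115.47 − 978388.34 + 0.3086×1598.0 − 0.04193×2.28×1598.0 = 67.50 mGal
Difference = 67.50 − (85.00) = -17.50 mGal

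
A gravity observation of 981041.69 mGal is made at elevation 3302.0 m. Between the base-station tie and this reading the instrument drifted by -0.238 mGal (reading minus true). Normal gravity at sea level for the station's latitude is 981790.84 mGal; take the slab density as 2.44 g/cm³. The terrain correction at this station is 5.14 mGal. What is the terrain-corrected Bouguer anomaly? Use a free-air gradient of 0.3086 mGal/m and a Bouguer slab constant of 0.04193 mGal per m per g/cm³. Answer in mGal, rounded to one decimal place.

Drift-corrected reading = 981041.69 − (-0.238) = 981041.928 mGal
Free-air correction = 0.3086 × 3302.0 = 1019.00 mGal
Free-air anomaly = 981041.928 − 981790.84 + (1019.00) = 270.088 mGal
Bouguer slab correction = 0.04193 × 2.44 × 3302.0 = 337.82 mGal
Simple Bouguer anomaly = 270.088 − (337.82) = -67.732 mGal
Complete Bouguer anomaly = -67.732 + 5.14 = -62.592 mGal

-62.6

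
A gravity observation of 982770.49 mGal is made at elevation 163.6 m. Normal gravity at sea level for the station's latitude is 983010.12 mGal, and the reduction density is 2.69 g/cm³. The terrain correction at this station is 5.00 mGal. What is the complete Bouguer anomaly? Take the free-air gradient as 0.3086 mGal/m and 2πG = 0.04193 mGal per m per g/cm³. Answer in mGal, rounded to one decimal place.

Free-air correction = 0.3086 × 163.6 = 50.49 mGal
Free-air anomaly = 982770.49 − 983010.12 + (50.49) = -189.14 mGal
Bouguer slab correction = 0.04193 × 2.69 × 163.6 = 18.45 mGal
Simple Bouguer anomaly = -189.14 − (18.45) = -207.59 mGal
Complete Bouguer anomaly = -207.59 + 5.00 = -202.59 mGal

-202.6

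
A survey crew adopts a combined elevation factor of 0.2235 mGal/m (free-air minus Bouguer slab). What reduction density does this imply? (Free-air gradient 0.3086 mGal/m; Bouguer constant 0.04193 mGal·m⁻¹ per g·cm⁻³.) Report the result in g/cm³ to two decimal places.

2.03

0.2235 = 0.3086 − 0.04193 × ρ
ρ = (0.3086 − 0.2235) / 0.04193 = 2.03 g/cm³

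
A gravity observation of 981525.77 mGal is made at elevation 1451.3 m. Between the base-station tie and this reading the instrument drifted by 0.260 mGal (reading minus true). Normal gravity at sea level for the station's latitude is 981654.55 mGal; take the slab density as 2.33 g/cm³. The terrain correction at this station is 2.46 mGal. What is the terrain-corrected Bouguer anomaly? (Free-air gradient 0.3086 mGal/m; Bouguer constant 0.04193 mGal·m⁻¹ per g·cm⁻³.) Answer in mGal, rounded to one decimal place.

179.5

Drift-corrected reading = 981525.77 − (0.260) = 981525.510 mGal
Free-air correction = 0.3086 × 1451.3 = 447.87 mGal
Free-air anomaly = 981525.510 − 981654.55 + (447.87) = 318.830 mGal
Bouguer slab correction = 0.04193 × 2.33 × 1451.3 = 141.79 mGal
Simple Bouguer anomaly = 318.830 − (141.79) = 177.040 mGal
Complete Bouguer anomaly = 177.040 + 2.46 = 179.500 mGal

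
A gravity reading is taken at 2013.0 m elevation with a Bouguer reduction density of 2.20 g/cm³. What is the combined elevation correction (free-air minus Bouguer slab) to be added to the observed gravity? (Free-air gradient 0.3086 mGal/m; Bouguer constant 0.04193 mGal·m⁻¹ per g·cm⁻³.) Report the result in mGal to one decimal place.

Combined gradient = 0.3086 − 0.04193 × 2.20 = 0.2163540 mGal/m
Combined elevation correction = 0.2163540 × 2013.0 = 435.5 mGal

435.5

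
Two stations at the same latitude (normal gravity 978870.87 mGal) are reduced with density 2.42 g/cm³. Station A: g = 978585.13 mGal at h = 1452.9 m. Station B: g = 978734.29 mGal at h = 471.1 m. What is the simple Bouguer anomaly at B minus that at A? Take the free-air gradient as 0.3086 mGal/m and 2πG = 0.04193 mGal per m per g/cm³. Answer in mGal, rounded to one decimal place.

-54.2

Δg_SB(A) = 978585.13 − 978870.87 + 0.3086×1452.9 − 0.04193×2.42×1452.9 = 15.20 mGal
Δg_SB(B) = 978734.29 − 978870.87 + 0.3086×471.1 − 0.04193×2.42×471.1 = -39.00 mGal
Difference = -39.00 − (15.20) = -54.20 mGal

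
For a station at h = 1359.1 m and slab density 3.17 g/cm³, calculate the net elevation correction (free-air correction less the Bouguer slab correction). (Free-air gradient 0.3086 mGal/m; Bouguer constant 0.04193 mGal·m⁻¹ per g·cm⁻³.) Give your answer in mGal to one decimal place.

238.8

Combined gradient = 0.3086 − 0.04193 × 3.17 = 0.1756819 mGal/m
Combined elevation correction = 0.1756819 × 1359.1 = 238.8 mGal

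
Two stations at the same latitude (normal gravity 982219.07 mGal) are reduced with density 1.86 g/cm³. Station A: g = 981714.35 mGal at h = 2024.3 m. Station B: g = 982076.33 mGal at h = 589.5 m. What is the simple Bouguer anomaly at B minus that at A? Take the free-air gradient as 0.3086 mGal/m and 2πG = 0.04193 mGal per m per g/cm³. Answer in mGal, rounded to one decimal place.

31.1

Δg_SB(A) = 981714.35 − 982219.07 + 0.3086×2024.3 − 0.04193×1.86×2024.3 = -37.90 mGal
Δg_SB(B) = 982076.33 − 982219.07 + 0.3086×589.5 − 0.04193×1.86×589.5 = -6.80 mGal
Difference = -6.80 − (-37.90) = 31.10 mGal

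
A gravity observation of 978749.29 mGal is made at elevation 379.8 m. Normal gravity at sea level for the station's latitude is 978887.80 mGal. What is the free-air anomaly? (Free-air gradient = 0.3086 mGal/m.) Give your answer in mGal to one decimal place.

-21.3

Free-air correction = 0.3086 × 379.8 = 117.21 mGal
Free-air anomaly = 978749.29 − 978887.80 + (117.21) = -21.30 mGal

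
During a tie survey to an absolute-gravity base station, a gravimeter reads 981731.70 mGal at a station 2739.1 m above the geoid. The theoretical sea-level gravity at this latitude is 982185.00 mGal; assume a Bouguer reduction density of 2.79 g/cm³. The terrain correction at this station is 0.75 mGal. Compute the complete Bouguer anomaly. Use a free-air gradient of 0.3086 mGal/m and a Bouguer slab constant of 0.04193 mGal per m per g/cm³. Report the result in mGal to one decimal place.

Free-air correction = 0.3086 × 2739.1 = 845.29 mGal
Free-air anomaly = 981731.70 − 982185.00 + (845.29) = 391.99 mGal
Bouguer slab correction = 0.04193 × 2.79 × 2739.1 = 320.43 mGal
Simple Bouguer anomaly = 391.99 − (320.43) = 71.56 mGal
Complete Bouguer anomaly = 71.56 + 0.75 = 72.31 mGal

72.3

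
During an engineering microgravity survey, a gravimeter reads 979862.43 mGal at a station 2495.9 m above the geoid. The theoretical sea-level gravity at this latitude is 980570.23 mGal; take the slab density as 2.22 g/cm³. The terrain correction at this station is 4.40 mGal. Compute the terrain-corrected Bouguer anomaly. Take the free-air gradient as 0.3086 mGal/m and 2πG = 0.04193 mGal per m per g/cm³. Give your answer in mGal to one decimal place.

-165.5

Free-air correction = 0.3086 × 2495.9 = 770.23 mGal
Free-air anomaly = 979862.43 − 980570.23 + (770.23) = 62.43 mGal
Bouguer slab correction = 0.04193 × 2.22 × 2495.9 = 232.33 mGal
Simple Bouguer anomaly = 62.43 − (232.33) = -169.90 mGal
Complete Bouguer anomaly = -169.90 + 4.40 = -165.50 mGal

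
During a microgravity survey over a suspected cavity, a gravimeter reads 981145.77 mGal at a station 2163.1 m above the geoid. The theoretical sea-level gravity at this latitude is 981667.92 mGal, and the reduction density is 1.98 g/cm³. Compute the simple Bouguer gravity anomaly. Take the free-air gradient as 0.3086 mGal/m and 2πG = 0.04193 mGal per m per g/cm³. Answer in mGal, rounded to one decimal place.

-34.2

Free-air correction = 0.3086 × 2163.1 = 667.53 mGal
Free-air anomaly = 981145.77 − 981667.92 + (667.53) = 145.38 mGal
Bouguer slab correction = 0.04193 × 1.98 × 2163.1 = 179.58 mGal
Simple Bouguer anomaly = 145.38 − (179.58) = -34.20 mGal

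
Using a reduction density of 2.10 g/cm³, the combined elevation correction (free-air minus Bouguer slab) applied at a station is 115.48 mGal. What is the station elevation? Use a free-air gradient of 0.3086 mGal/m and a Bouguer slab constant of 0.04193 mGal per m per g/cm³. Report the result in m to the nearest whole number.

Combined gradient = 0.3086 − 0.04193 × 2.10 = 0.2205470 mGal/m
h = 115.48 / 0.2205470 = 523.61 m

524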